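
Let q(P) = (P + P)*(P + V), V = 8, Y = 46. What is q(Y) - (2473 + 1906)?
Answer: 589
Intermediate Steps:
q(P) = 2*P*(8 + P) (q(P) = (P + P)*(P + 8) = (2*P)*(8 + P) = 2*P*(8 + P))
q(Y) - (2473 + 1906) = 2*46*(8 + 46) - (2473 + 1906) = 2*46*54 - 1*4379 = 4968 - 4379 = 589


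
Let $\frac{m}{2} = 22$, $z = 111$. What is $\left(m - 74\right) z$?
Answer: $-3330$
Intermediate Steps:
$m = 44$ ($m = 2 \cdot 22 = 44$)
$\left(m - 74\right) z = \left(44 - 74\right) 111 = \left(-30\right) 111 = -3330$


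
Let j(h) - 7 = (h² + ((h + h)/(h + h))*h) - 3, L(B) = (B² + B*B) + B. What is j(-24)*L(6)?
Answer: 43368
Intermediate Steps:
L(B) = B + 2*B² (L(B) = (B² + B²) + B = 2*B² + B = B + 2*B²)
j(h) = 4 + h + h² (j(h) = 7 + ((h² + ((h + h)/(h + h))*h) - 3) = 7 + ((h² + ((2*h)/((2*h)))*h) - 3) = 7 + ((h² + ((2*h)*(1/(2*h)))*h) - 3) = 7 + ((h² + 1*h) - 3) = 7 + ((h² + h) - 3) = 7 + ((h + h²) - 3) = 7 + (-3 + h + h²) = 4 + h + h²)
j(-24)*L(6) = (4 - 24 + (-24)²)*(6*(1 + 2*6)) = (4 - 24 + 576)*(6*(1 + 12)) = 556*(6*13) = 556*78 = 43368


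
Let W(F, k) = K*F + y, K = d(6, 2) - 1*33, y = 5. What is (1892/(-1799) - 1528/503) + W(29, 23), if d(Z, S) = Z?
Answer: -707710414/904897 ≈ -782.09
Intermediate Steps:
K = -27 (K = 6 - 1*33 = 6 - 33 = -27)
W(F, k) = 5 - 27*F (W(F, k) = -27*F + 5 = 5 - 27*F)
(1892/(-1799) - 1528/503) + W(29, 23) = (1892/(-1799) - 1528/503) + (5 - 27*29) = (1892*(-1/1799) - 1528*1/503) + (5 - 783) = (-1892/1799 - 1528/503) - 778 = -3700548/904897 - 778 = -707710414/904897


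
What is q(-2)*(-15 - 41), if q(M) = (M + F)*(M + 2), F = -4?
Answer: 0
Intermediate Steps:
q(M) = (-4 + M)*(2 + M) (q(M) = (M - 4)*(M + 2) = (-4 + M)*(2 + M))
q(-2)*(-15 - 41) = (-8 + (-2)² - 2*(-2))*(-15 - 41) = (-8 + 4 + 4)*(-56) = 0*(-56) = 0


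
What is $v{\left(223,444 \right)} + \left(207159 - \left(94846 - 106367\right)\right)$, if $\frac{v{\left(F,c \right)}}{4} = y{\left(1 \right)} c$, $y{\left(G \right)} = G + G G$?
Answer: $222232$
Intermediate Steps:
$y{\left(G \right)} = G + G^{2}$
$v{\left(F,c \right)} = 8 c$ ($v{\left(F,c \right)} = 4 \cdot 1 \left(1 + 1\right) c = 4 \cdot 1 \cdot 2 c = 4 \cdot 2 c = 8 c$)
$v{\left(223,444 \right)} + \left(207159 - \left(94846 - 106367\right)\right) = 8 \cdot 444 + \left(207159 - \left(94846 - 106367\right)\right) = 3552 + \left(207159 - -11521\right) = 3552 + \left(207159 + 11521\right) = 3552 + 218680 = 222232$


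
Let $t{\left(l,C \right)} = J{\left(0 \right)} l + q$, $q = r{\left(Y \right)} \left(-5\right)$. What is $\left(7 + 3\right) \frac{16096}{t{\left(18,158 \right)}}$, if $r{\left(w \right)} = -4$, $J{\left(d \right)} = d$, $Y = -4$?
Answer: $8048$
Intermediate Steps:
$q = 20$ ($q = \left(-4\right) \left(-5\right) = 20$)
$t{\left(l,C \right)} = 20$ ($t{\left(l,C \right)} = 0 l + 20 = 0 + 20 = 20$)
$\left(7 + 3\right) \frac{16096}{t{\left(18,158 \right)}} = \left(7 + 3\right) \frac{16096}{20} = 10 \cdot 16096 \cdot \frac{1}{20} = 10 \cdot \frac{4024}{5} = 8048$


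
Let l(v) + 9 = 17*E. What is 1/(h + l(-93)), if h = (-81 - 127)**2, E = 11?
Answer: 1/43442 ≈ 2.3019e-5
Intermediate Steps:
h = 43264 (h = (-208)**2 = 43264)
l(v) = 178 (l(v) = -9 + 17*11 = -9 + 187 = 178)
1/(h + l(-93)) = 1/(43264 + 178) = 1/43442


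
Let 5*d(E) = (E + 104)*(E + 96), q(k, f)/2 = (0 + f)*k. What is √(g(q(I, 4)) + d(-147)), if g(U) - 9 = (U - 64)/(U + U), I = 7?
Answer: √2192890/70 ≈ 21.155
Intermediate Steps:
q(k, f) = 2*f*k (q(k, f) = 2*((0 + f)*k) = 2*(f*k) = 2*f*k)
g(U) = 9 + (-64 + U)/(2*U) (g(U) = 9 + (U - 64)/(U + U) = 9 + (-64 + U)/((2*U)) = 9 + (-64 + U)*(1/(2*U)) = 9 + (-64 + U)/(2*U))
d(E) = (96 + E)*(104 + E)/5 (d(E) = ((E + 104)*(E + 96))/5 = ((104 + E)*(96 + E))/5 = ((96 + E)*(104 + E))/5 = (96 + E)*(104 + E)/5)
√(g(q(I, 4)) + d(-147)) = √((19/2 - 32/(2*4*7)) + (9984/5 + 40*(-147) + (⅕)*(-147)²)) = √((19/2 - 32/56) + (9984/5 - 5880 + (⅕)*21609)) = √((19/2 - 32*1/56) + (9984/5 - 5880 + 21609/5)) = √((19/2 - 4/7) + 2193/5) = √(125/14 + 2193/5) = √(31327/70) = √2192890/70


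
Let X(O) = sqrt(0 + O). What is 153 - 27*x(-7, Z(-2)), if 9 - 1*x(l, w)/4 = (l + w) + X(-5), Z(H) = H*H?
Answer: -1143 + 108*I*sqrt(5) ≈ -1143.0 + 241.5*I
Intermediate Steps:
X(O) = sqrt(O)
Z(H) = H**2
x(l, w) = 36 - 4*l - 4*w - 4*I*sqrt(5) (x(l, w) = 36 - 4*((l + w) + sqrt(-5)) = 36 - 4*((l + w) + I*sqrt(5)) = 36 - 4*(l + w + I*sqrt(5)) = 36 + (-4*l - 4*w - 4*I*sqrt(5)) = 36 - 4*l - 4*w - 4*I*sqrt(5))
153 - 27*x(-7, Z(-2)) = 153 - 27*(36 - 4*(-7) - 4*(-2)**2 - 4*I*sqrt(5)) = 153 - 27*(36 + 28 - 4*4 - 4*I*sqrt(5)) = 153 - 27*(36 + 28 - 16 - 4*I*sqrt(5)) = 153 - 27*(48 - 4*I*sqrt(5)) = 153 + (-1296 + 108*I*sqrt(5)) = -1143 + 108*I*sqrt(5)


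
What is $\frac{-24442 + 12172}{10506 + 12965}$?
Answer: $- \frac{12270}{23471} \approx -0.52277$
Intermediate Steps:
$\frac{-24442 + 12172}{10506 + 12965} = - \frac{12270}{23471}$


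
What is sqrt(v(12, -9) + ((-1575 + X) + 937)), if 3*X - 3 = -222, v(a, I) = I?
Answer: 12*I*sqrt(5) ≈ 26.833*I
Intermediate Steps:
X = -73 (X = 1 + (1/3)*(-222) = 1 - 74 = -73)
sqrt(v(12, -9) + ((-1575 + X) + 937)) = sqrt(-9 + ((-1575 - 73) + 937)) = sqrt(-9 + (-1648 + 937)) = sqrt(-9 - 711) = sqrt(-720) = 12*I*sqrt(5)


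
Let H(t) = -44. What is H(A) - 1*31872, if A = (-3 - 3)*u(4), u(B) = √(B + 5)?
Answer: -31916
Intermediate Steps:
u(B) = √(5 + B)
A = -18 (A = (-3 - 3)*√(5 + 4) = -6*√9 = -6*3 = -18)
H(A) - 1*31872 = -44 - 1*31872 = -44 - 31872 = -31916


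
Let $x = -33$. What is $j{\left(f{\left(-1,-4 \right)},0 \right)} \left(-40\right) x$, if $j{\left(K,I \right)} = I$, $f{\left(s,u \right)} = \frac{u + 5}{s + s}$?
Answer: $0$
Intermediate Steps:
$f{\left(s,u \right)} = \frac{5 + u}{2 s}$
$j{\left(f{\left(-1,-4 \right)},0 \right)} \left(-40\right) x = 0 \left(-40\right) \left(-33\right) = 0 \left(-33\right) = 0$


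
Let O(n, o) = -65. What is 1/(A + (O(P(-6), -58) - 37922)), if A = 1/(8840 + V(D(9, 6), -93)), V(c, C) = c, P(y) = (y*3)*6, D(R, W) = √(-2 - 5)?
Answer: (-√7 + 8840*I)/(-335805079*I + 37987*√7) ≈ -2.6325e-5 + 2.7756e-17*I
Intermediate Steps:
D(R, W) = I*√7 (D(R, W) = √(-7) = I*√7)
P(y) = 18*y (P(y) = (3*y)*6 = 18*y)
A = 1/(8840 + I*√7) ≈ 0.00011312 - 3.39e-8*I
1/(A + (O(P(-6), -58) - 37922)) = 1/((8840/78145607 - I*√7/78145607) + (-65 - 37922)) = 1/((8840/78145607 - I*√7/78145607) - 37987) = 1/(-2968517164269/78145607 - I*√7/78145607)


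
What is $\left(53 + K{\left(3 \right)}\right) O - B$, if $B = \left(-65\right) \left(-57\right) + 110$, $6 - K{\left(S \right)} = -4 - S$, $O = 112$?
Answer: $3577$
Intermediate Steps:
$K{\left(S \right)} = 10 + S$ ($K{\left(S \right)} = 6 - \left(-4 - S\right) = 6 + \left(4 + S\right) = 10 + S$)
$B = 3815$ ($B = 3705 + 110 = 3815$)
$\left(53 + K{\left(3 \right)}\right) O - B = \left(53 + \left(10 + 3\right)\right) 112 - 3815 = \left(53 + 13\right) 112 - 3815 = 66 \cdot 112 - 3815 = 7392 - 3815 = 3577$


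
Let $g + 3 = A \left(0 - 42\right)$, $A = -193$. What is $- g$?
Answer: $-8103$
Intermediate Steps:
$g = 8103$ ($g = -3 - 193 \left(0 - 42\right) = -3 - -8106 = -3 + 8106 = 8103$)
$- g = \left(-1\right) 8103 = -8103$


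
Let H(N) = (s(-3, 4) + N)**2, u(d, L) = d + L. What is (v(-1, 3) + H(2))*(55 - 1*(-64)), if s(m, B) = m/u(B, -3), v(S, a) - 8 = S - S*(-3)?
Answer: 595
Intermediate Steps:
u(d, L) = L + d
v(S, a) = 8 + 4*S (v(S, a) = 8 + (S - S*(-3)) = 8 + (S - (-3)*S) = 8 + (S + 3*S) = 8 + 4*S)
s(m, B) = m/(-3 + B)
H(N) = (-3 + N)**2 (H(N) = (-3/(-3 + 4) + N)**2 = (-3/1 + N)**2 = (-3*1 + N)**2 = (-3 + N)**2)
(v(-1, 3) + H(2))*(55 - 1*(-64)) = ((8 + 4*(-1)) + (-3 + 2)**2)*(55 - 1*(-64)) = ((8 - 4) + (-1)**2)*(55 + 64) = (4 + 1)*119 = 5*119 = 595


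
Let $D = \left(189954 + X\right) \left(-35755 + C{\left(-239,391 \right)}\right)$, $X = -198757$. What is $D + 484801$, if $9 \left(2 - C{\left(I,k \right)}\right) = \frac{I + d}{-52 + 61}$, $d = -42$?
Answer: $\frac{25530221617}{81} \approx 3.1519 \cdot 10^{8}$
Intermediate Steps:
$C{\left(I,k \right)} = \frac{68}{27} - \frac{I}{81}$ ($C{\left(I,k \right)} = 2 - \frac{\left(I - 42\right) \frac{1}{-52 + 61}}{9} = 2 - \frac{\left(-42 + I\right) \frac{1}{9}}{9} = 2 - \frac{- \frac{14}{3} + \frac{I}{9}}{9} = 2 - \left(- \frac{14}{27} + \frac{I}{81}\right) = \frac{68}{27} - \frac{I}{81}$)
$D = \frac{25490952736}{81}$ ($D = \left(189954 - 198757\right) \left(-35755 + \left(\frac{68}{27} - - \frac{239}{81}\right)\right) = - 8803 \left(-35755 + \left(\frac{68}{27} + \frac{239}{81}\right)\right) = - 8803 \left(-35755 + \frac{443}{81}\right) = \left(-8803\right) \left(- \frac{2895712}{81}\right) = \frac{25490952736}{81} \approx 3.147 \cdot 10^{8}$)
$D + 484801 = \frac{25490952736}{81} + 484801 = \frac{25530221617}{81}$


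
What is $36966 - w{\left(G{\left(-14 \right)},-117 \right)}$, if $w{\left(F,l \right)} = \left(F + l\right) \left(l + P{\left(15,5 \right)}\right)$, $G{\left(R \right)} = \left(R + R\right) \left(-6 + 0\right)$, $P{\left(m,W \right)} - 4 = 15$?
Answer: $41964$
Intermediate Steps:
$P{\left(m,W \right)} = 19$ ($P{\left(m,W \right)} = 4 + 15 = 19$)
$G{\left(R \right)} = - 12 R$ ($G{\left(R \right)} = 2 R \left(-6\right) = - 12 R$)
$w{\left(F,l \right)} = \left(19 + l\right) \left(F + l\right)$ ($w{\left(F,l \right)} = \left(F + l\right) \left(l + 19\right) = \left(F + l\right) \left(19 + l\right) = \left(19 + l\right) \left(F + l\right)$)
$36966 - w{\left(G{\left(-14 \right)},-117 \right)} = 36966 - \left(\left(-117\right)^{2} + 19 \left(\left(-12\right) \left(-14\right)\right) + 19 \left(-117\right) + \left(-12\right) \left(-14\right) \left(-117\right)\right) = 36966 - \left(13689 + 19 \cdot 168 - 2223 + 168 \left(-117\right)\right) = 36966 - \left(13689 + 3192 - 2223 - 19656\right) = 36966 - -4998 = 36966 + 4998 = 41964$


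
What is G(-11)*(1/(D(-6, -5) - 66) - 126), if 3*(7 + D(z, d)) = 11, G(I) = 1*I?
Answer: 288321/208 ≈ 1386.2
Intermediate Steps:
G(I) = I
D(z, d) = -10/3 (D(z, d) = -7 + (1/3)*11 = -7 + 11/3 = -10/3)
G(-11)*(1/(D(-6, -5) - 66) - 126) = -11*(1/(-10/3 - 66) - 126) = -11*(1/(-208/3) - 126) = -11*(-3/208 - 126) = -11*(-26211/208) = 288321/208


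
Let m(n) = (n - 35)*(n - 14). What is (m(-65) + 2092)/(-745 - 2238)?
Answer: -9992/2983 ≈ -3.3496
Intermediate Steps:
m(n) = (-35 + n)*(-14 + n)
(m(-65) + 2092)/(-745 - 2238) = ((490 + (-65)² - 49*(-65)) + 2092)/(-745 - 2238) = ((490 + 4225 + 3185) + 2092)/(-2983) = (7900 + 2092)*(-1/2983) = 9992*(-1/2983) = -9992/2983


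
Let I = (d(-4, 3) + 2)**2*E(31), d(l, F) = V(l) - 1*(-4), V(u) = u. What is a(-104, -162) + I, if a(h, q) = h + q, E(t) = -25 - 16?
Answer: -430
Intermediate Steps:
E(t) = -41
d(l, F) = 4 + l (d(l, F) = l - 1*(-4) = l + 4 = 4 + l)
I = -164 (I = ((4 - 4) + 2)**2*(-41) = (0 + 2)**2*(-41) = 2**2*(-41) = 4*(-41) = -164)
a(-104, -162) + I = (-104 - 162) - 164 = -266 - 164 = -430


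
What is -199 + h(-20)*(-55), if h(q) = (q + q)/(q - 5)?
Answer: -287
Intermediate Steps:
h(q) = 2*q/(-5 + q) (h(q) = (2*q)/(-5 + q) = 2*q/(-5 + q))
-199 + h(-20)*(-55) = -199 + (2*(-20)/(-5 - 20))*(-55) = -199 + (2*(-20)/(-25))*(-55) = -199 + (2*(-20)*(-1/25))*(-55) = -199 + (8/5)*(-55) = -199 - 88 = -287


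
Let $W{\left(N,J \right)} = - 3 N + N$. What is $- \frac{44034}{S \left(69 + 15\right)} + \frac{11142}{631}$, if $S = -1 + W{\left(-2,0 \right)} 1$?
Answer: $- \frac{4162945}{26502} \approx -157.08$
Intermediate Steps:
$W{\left(N,J \right)} = - 2 N$
$S = 3$ ($S = -1 + \left(-2\right) \left(-2\right) 1 = -1 + 4 \cdot 1 = -1 + 4 = 3$)
$- \frac{44034}{S \left(69 + 15\right)} + \frac{11142}{631} = - \frac{44034}{3 \left(69 + 15\right)} + \frac{11142}{631} = - \frac{44034}{3 \cdot 84} + 11142 \cdot \frac{1}{631} = - \frac{44034}{252} + \frac{11142}{631} = \left(-44034\right) \frac{1}{252} + \frac{11142}{631} = - \frac{7339}{42} + \frac{11142}{631} = - \frac{4162945}{26502}$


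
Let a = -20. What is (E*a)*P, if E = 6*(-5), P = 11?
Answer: 6600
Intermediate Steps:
E = -30
(E*a)*P = -30*(-20)*11 = 600*11 = 6600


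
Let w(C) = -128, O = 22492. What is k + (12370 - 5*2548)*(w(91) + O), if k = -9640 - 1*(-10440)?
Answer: -8273880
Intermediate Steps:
k = 800 (k = -9640 + 10440 = 800)
k + (12370 - 5*2548)*(w(91) + O) = 800 + (12370 - 5*2548)*(-128 + 22492) = 800 + (12370 - 12740)*22364 = 800 - 370*22364 = 800 - 8274680 = -8273880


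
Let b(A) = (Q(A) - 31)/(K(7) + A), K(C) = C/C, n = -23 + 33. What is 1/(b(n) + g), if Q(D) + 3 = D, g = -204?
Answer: -11/2268 ≈ -0.0048501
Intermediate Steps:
Q(D) = -3 + D
n = 10
K(C) = 1
b(A) = (-34 + A)/(1 + A) (b(A) = ((-3 + A) - 31)/(1 + A) = (-34 + A)/(1 + A))
1/(b(n) + g) = 1/((-34 + 10)/(1 + 10) - 204) = 1/(-24/11 - 204) = 1/(-2268/11) = -11/2268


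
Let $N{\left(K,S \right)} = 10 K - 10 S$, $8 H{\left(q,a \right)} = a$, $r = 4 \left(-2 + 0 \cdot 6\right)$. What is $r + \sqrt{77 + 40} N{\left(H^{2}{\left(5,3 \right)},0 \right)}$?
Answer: $-8 + \frac{135 \sqrt{13}}{32} \approx 7.2109$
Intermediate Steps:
$r = -8$ ($r = 4 \left(-2 + 0\right) = 4 \left(-2\right) = -8$)
$H{\left(q,a \right)} = \frac{a}{8}$
$N{\left(K,S \right)} = - 10 S + 10 K$
$r + \sqrt{77 + 40} N{\left(H^{2}{\left(5,3 \right)},0 \right)} = -8 + \sqrt{77 + 40} \left(\left(-10\right) 0 + 10 \left(\frac{1}{8} \cdot 3\right)^{2}\right) = -8 + \sqrt{117} \left(0 + 10 \left(\frac{3}{8}\right)^{2}\right) = -8 + 3 \sqrt{13} \left(0 + 10 \cdot \frac{9}{64}\right) = -8 + 3 \sqrt{13} \left(0 + \frac{45}{32}\right) = -8 + 3 \sqrt{13} \cdot \frac{45}{32} = -8 + \frac{135 \sqrt{13}}{32}$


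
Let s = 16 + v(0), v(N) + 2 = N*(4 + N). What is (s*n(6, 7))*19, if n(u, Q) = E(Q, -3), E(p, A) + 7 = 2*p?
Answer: 1862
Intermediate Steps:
E(p, A) = -7 + 2*p
n(u, Q) = -7 + 2*Q
v(N) = -2 + N*(4 + N)
s = 14 (s = 16 + (-2 + 0² + 4*0) = 16 + (-2 + 0 + 0) = 16 - 2 = 14)
(s*n(6, 7))*19 = (14*(-7 + 2*7))*19 = (14*(-7 + 14))*19 = (14*7)*19 = 98*19 = 1862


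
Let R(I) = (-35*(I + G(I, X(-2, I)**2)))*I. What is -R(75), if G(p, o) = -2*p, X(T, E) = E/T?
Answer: -196875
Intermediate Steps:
R(I) = 35*I**2 (R(I) = (-35*(I - 2*I))*I = (-(-35)*I)*I = (35*I)*I = 35*I**2)
-R(75) = -35*75**2 = -35*5625 = -1*196875 = -196875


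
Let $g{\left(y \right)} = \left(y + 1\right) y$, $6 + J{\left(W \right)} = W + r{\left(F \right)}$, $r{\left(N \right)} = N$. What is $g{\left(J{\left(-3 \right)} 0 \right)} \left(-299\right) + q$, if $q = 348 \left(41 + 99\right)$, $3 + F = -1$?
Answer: $48720$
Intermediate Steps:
$F = -4$ ($F = -3 - 1 = -4$)
$J{\left(W \right)} = -10 + W$ ($J{\left(W \right)} = -6 + \left(W - 4\right) = -6 + \left(-4 + W\right) = -10 + W$)
$q = 48720$ ($q = 348 \cdot 140 = 48720$)
$g{\left(y \right)} = y \left(1 + y\right)$ ($g{\left(y \right)} = \left(1 + y\right) y = y \left(1 + y\right)$)
$g{\left(J{\left(-3 \right)} 0 \right)} \left(-299\right) + q = \left(-10 - 3\right) 0 \left(1 + \left(-10 - 3\right) 0\right) \left(-299\right) + 48720 = \left(-13\right) 0 \left(1 - 0\right) \left(-299\right) + 48720 = 0 \left(1 + 0\right) \left(-299\right) + 48720 = 0 \cdot 1 \left(-299\right) + 48720 = 0 \left(-299\right) + 48720 = 0 + 48720 = 48720$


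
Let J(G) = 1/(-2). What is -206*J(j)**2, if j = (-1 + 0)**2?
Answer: -103/2 ≈ -51.500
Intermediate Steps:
j = 1 (j = (-1)**2 = 1)
J(G) = -1/2
-206*J(j)**2 = -206*(-1/2)**2 = -206*1/4 = -103/2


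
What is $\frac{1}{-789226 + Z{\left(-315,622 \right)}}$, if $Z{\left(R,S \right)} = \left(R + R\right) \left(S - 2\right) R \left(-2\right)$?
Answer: $- \frac{1}{246867226} \approx -4.0508 \cdot 10^{-9}$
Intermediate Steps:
$Z{\left(R,S \right)} = - 4 R^{2} \left(-2 + S\right)$ ($Z{\left(R,S \right)} = 2 R \left(-2 + S\right) R \left(-2\right) = 2 R^{2} \left(-2 + S\right) \left(-2\right) = - 4 R^{2} \left(-2 + S\right)$)
$\frac{1}{-789226 + Z{\left(-315,622 \right)}} = \frac{1}{-789226 + 4 \left(-315\right)^{2} \left(2 - 622\right)} = \frac{1}{-789226 + 4 \cdot 99225 \left(2 - 622\right)} = \frac{1}{-789226 + 4 \cdot 99225 \left(-620\right)} = \frac{1}{-789226 - 246078000} = \frac{1}{-246867226} = - \frac{1}{246867226}$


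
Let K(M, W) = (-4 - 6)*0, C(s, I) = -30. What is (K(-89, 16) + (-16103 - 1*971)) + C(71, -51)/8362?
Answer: -71386409/4181 ≈ -17074.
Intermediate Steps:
K(M, W) = 0 (K(M, W) = -10*0 = 0)
(K(-89, 16) + (-16103 - 1*971)) + C(71, -51)/8362 = (0 + (-16103 - 1*971)) - 30/8362 = (0 + (-16103 - 971)) - 30*1/8362 = (0 - 17074) - 15/4181 = -17074 - 15/4181 = -71386409/4181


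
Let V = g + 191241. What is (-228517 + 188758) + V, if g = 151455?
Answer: 302937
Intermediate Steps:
V = 342696 (V = 151455 + 191241 = 342696)
(-228517 + 188758) + V = (-228517 + 188758) + 342696 = -39759 + 342696 = 302937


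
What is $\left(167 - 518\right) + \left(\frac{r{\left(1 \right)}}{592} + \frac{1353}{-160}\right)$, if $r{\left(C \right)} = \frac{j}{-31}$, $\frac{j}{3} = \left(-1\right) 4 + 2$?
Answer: $- \frac{65967351}{183520} \approx -359.46$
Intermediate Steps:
$j = -6$ ($j = 3 \left(\left(-1\right) 4 + 2\right) = 3 \left(-4 + 2\right) = 3 \left(-2\right) = -6$)
$r{\left(C \right)} = \frac{6}{31}$ ($r{\left(C \right)} = - \frac{6}{-31} = \left(-6\right) \left(- \frac{1}{31}\right) = \frac{6}{31}$)
$\left(167 - 518\right) + \left(\frac{r{\left(1 \right)}}{592} + \frac{1353}{-160}\right) = \left(167 - 518\right) + \left(\frac{6}{31 \cdot 592} + \frac{1353}{-160}\right) = -351 + \left(\frac{6}{31} \cdot \frac{1}{592} + 1353 \left(- \frac{1}{160}\right)\right) = -351 + \left(\frac{3}{9176} - \frac{1353}{160}\right) = -351 - \frac{1551831}{183520} = - \frac{65967351}{183520}$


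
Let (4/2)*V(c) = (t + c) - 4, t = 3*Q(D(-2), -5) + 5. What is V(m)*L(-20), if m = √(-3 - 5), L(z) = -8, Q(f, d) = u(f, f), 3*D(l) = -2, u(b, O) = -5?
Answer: 56 - 8*I*√2 ≈ 56.0 - 11.314*I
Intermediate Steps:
D(l) = -⅔ (D(l) = (⅓)*(-2) = -⅔)
Q(f, d) = -5
t = -10 (t = 3*(-5) + 5 = -15 + 5 = -10)
m = 2*I*√2 (m = √(-8) = 2*I*√2 ≈ 2.8284*I)
V(c) = -7 + c/2 (V(c) = ((-10 + c) - 4)/2 = (-14 + c)/2 = -7 + c/2)
V(m)*L(-20) = (-7 + (2*I*√2)/2)*(-8) = (-7 + I*√2)*(-8) = 56 - 8*I*√2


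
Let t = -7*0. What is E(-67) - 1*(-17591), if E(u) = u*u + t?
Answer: 22080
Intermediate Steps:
t = 0
E(u) = u² (E(u) = u*u + 0 = u² + 0 = u²)
E(-67) - 1*(-17591) = (-67)² - 1*(-17591) = 4489 + 17591 = 22080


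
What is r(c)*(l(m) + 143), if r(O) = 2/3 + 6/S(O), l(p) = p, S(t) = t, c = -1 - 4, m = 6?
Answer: -1192/15 ≈ -79.467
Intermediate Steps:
c = -5
r(O) = 2/3 + 6/O
r(c)*(l(m) + 143) = (2/3 + 6/(-5))*(6 + 143) = (2/3 + 6*(-1/5))*149 = (2/3 - 6/5)*149 = -8/15*149 = -1192/15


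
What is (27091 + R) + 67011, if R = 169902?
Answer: 264004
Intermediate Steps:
(27091 + R) + 67011 = (27091 + 169902) + 67011 = 196993 + 67011 = 264004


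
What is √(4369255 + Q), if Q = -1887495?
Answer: 4*√155110 ≈ 1575.4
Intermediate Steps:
√(4369255 + Q) = √(4369255 - 1887495) = √2481760 = 4*√155110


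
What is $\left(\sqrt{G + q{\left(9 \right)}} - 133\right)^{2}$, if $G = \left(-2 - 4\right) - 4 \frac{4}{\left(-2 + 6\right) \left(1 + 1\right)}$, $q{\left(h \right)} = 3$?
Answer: $\left(133 - i \sqrt{5}\right)^{2} \approx 17684.0 - 594.79 i$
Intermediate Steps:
$G = -8$ ($G = \left(-2 - 4\right) - 4 \frac{4}{4 \cdot 2} = -6 - 4 \cdot \frac{4}{8} = -6 - 4 \cdot 4 \cdot \frac{1}{8} = -6 - 2 = -8$)
$\left(\sqrt{G + q{\left(9 \right)}} - 133\right)^{2} = \left(\sqrt{-8 + 3} - 133\right)^{2} = \left(\sqrt{-5} - 133\right)^{2} = \left(i \sqrt{5} - 133\right)^{2} = \left(-133 + i \sqrt{5}\right)^{2}$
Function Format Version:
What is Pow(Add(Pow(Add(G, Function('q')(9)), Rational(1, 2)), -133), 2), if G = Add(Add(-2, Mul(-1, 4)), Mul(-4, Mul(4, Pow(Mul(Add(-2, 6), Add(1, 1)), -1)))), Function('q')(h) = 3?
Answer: Pow(Add(133, Mul(-1, I, Pow(5, Rational(1, 2)))), 2) ≈ Add(17684., Mul(-594.79, I))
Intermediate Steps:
G = -8 (G = Add(Add(-2, -4), Mul(-4, Mul(4, Pow(Mul(4, 2), -1)))) = Add(-6, Mul(-4, Mul(4, Pow(8, -1)))) = Add(-6, Mul(-4, Mul(4, Rational(1, 8)))) = Add(-6, Mul(-4, Rational(1, 2))) = Add(-6, -2) = -8)
Pow(Add(Pow(Add(G, Function('q')(9)), Rational(1, 2)), -133), 2) = Pow(Add(Pow(Add(-8, 3), Rational(1, 2)), -133), 2) = Pow(Add(Pow(-5, Rational(1, 2)), -133), 2) = Pow(Add(Mul(I, Pow(5, Rational(1, 2))), -133), 2) = Pow(Add(-133, Mul(I, Pow(5, Rational(1, 2)))), 2)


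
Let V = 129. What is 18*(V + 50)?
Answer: 3222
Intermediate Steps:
18*(V + 50) = 18*(129 + 50) = 18*179 = 3222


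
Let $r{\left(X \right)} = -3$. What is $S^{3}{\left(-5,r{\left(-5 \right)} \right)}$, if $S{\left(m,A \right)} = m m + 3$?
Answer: $21952$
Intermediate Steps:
$S{\left(m,A \right)} = 3 + m^{2}$ ($S{\left(m,A \right)} = m^{2} + 3 = 3 + m^{2}$)
$S^{3}{\left(-5,r{\left(-5 \right)} \right)} = \left(3 + \left(-5\right)^{2}\right)^{3} = \left(3 + 25\right)^{3} = 28^{3} = 21952$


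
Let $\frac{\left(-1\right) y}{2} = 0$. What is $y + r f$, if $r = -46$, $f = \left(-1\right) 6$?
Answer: $276$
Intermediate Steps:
$f = -6$
$y = 0$ ($y = \left(-2\right) 0 = 0$)
$y + r f = 0 - -276 = 0 + 276 = 276$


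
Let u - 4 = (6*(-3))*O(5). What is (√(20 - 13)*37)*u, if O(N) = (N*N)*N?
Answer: -83102*√7 ≈ -2.1987e+5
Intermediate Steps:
O(N) = N³ (O(N) = N²*N = N³)
u = -2246 (u = 4 + (6*(-3))*5³ = 4 - 18*125 = 4 - 2250 = -2246)
(√(20 - 13)*37)*u = (√(20 - 13)*37)*(-2246) = (√7*37)*(-2246) = (37*√7)*(-2246) = -83102*√7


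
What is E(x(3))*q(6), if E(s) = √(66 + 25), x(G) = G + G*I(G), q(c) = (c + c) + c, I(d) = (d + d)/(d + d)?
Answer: 18*√91 ≈ 171.71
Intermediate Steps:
I(d) = 1 (I(d) = (2*d)/((2*d)) = (2*d)*(1/(2*d)) = 1)
q(c) = 3*c (q(c) = 2*c + c = 3*c)
x(G) = 2*G (x(G) = G + G*1 = G + G = 2*G)
E(s) = √91
E(x(3))*q(6) = √91*(3*6) = √91*18 = 18*√91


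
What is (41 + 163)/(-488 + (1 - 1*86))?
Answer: -68/191 ≈ -0.35602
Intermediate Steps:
(41 + 163)/(-488 + (1 - 1*86)) = 204/(-488 + (1 - 86)) = 204/(-488 - 85) = 204/(-573) = 204*(-1/573) = -68/191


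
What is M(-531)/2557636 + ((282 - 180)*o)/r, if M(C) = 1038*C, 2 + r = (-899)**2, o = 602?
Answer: -20600887677/147648489826 ≈ -0.13953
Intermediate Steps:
r = 808199 (r = -2 + (-899)**2 = -2 + 808201 = 808199)
M(-531)/2557636 + ((282 - 180)*o)/r = (1038*(-531))/2557636 + ((282 - 180)*602)/808199 = -551178*1/2557636 + (102*602)*(1/808199) = -275589/1278818 + 61404*(1/808199) = -275589/1278818 + 8772/115457 = -20600887677/147648489826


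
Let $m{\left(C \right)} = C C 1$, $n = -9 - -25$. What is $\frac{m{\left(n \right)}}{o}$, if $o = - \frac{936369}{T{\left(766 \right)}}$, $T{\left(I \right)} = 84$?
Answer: $- \frac{1024}{44589} \approx -0.022965$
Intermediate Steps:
$n = 16$ ($n = -9 + 25 = 16$)
$o = - \frac{44589}{4}$ ($o = - \frac{936369}{84} = \left(-936369\right) \frac{1}{84} = - \frac{44589}{4} \approx -11147.0$)
$m{\left(C \right)} = C^{2}$ ($m{\left(C \right)} = C^{2} \cdot 1 = C^{2}$)
$\frac{m{\left(n \right)}}{o} = \frac{16^{2}}{- \frac{44589}{4}} = 256 \left(- \frac{4}{44589}\right) = - \frac{1024}{44589}$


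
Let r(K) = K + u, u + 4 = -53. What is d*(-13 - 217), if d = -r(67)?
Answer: 2300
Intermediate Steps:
u = -57 (u = -4 - 53 = -57)
r(K) = -57 + K (r(K) = K - 57 = -57 + K)
d = -10 (d = -(-57 + 67) = -1*10 = -10)
d*(-13 - 217) = -10*(-13 - 217) = -10*(-230) = 2300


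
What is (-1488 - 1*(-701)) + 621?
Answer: -166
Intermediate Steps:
(-1488 - 1*(-701)) + 621 = (-1488 + 701) + 621 = -787 + 621 = -166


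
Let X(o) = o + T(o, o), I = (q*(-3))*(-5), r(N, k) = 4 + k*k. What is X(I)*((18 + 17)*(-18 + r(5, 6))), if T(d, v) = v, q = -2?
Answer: -46200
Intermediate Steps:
r(N, k) = 4 + k²
I = -30 (I = -2*(-3)*(-5) = 6*(-5) = -30)
X(o) = 2*o (X(o) = o + o = 2*o)
X(I)*((18 + 17)*(-18 + r(5, 6))) = (2*(-30))*((18 + 17)*(-18 + (4 + 6²))) = -2100*(-18 + (4 + 36)) = -2100*(-18 + 40) = -2100*22 = -60*770 = -46200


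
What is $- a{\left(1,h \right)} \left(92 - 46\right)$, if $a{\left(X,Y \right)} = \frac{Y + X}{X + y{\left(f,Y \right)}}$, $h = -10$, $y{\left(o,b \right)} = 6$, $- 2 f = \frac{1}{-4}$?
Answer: $\frac{414}{7} \approx 59.143$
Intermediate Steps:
$f = \frac{1}{8}$ ($f = - \frac{1}{2 \left(-4\right)} = \left(- \frac{1}{2}\right) \left(- \frac{1}{4}\right) = \frac{1}{8} \approx 0.125$)
$a{\left(X,Y \right)} = \frac{X + Y}{6 + X}$ ($a{\left(X,Y \right)} = \frac{Y + X}{X + 6} = \frac{X + Y}{6 + X}$)
$- a{\left(1,h \right)} \left(92 - 46\right) = - \frac{1 - 10}{6 + 1} \left(92 - 46\right) = - \frac{1}{7} \left(-9\right) 46 = - \frac{\left(-9\right) 46}{7} = \left(-1\right) \left(- \frac{414}{7}\right) = \frac{414}{7}$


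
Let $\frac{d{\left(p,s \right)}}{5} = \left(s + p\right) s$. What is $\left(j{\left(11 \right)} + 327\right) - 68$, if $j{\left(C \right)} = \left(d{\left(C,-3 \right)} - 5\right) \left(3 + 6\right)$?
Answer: $-866$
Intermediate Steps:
$d{\left(p,s \right)} = 5 s \left(p + s\right)$ ($d{\left(p,s \right)} = 5 \left(s + p\right) s = 5 \left(p + s\right) s = 5 s \left(p + s\right)$)
$j{\left(C \right)} = 360 - 135 C$ ($j{\left(C \right)} = \left(5 \left(-3\right) \left(C - 3\right) - 5\right) \left(3 + 6\right) = \left(5 \left(-3\right) \left(-3 + C\right) - 5\right) 9 = \left(\left(45 - 15 C\right) - 5\right) 9 = \left(40 - 15 C\right) 9 = 360 - 135 C$)
$\left(j{\left(11 \right)} + 327\right) - 68 = \left(\left(360 - 1485\right) + 327\right) - 68 = \left(-1125 + 327\right) - 68 = -798 - 68 = -866$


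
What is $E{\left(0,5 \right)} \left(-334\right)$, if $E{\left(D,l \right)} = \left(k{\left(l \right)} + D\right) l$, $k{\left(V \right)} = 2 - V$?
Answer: $5010$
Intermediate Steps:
$E{\left(D,l \right)} = l \left(2 + D - l\right)$ ($E{\left(D,l \right)} = \left(\left(2 - l\right) + D\right) l = \left(2 + D - l\right) l = l \left(2 + D - l\right)$)
$E{\left(0,5 \right)} \left(-334\right) = 5 \left(2 + 0 - 5\right) \left(-334\right) = 5 \left(-3\right) \left(-334\right) = \left(-15\right) \left(-334\right) = 5010$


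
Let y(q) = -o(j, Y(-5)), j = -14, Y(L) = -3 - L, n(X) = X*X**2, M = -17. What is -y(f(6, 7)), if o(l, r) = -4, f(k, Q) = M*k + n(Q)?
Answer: -4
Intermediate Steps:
n(X) = X**3
f(k, Q) = Q**3 - 17*k (f(k, Q) = -17*k + Q**3 = Q**3 - 17*k)
y(q) = 4 (y(q) = -1*(-4) = 4)
-y(f(6, 7)) = -1*4 = -4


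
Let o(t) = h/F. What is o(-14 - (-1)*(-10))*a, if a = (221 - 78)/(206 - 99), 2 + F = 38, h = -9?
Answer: -143/428 ≈ -0.33411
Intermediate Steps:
F = 36 (F = -2 + 38 = 36)
o(t) = -1/4 (o(t) = -9/36 = -9*1/36 = -1/4)
a = 143/107 ≈ 1.3364
o(-14 - (-1)*(-10))*a = -1/4*143/107 = -143/428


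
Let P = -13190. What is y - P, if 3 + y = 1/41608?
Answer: 548684697/41608 ≈ 13187.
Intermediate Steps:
y = -124823/41608 (y = -3 + 1/41608 = -124823/41608 ≈ -3.0000)
y - P = -124823/41608 - 1*(-13190) = -124823/41608 + 13190 = 548684697/41608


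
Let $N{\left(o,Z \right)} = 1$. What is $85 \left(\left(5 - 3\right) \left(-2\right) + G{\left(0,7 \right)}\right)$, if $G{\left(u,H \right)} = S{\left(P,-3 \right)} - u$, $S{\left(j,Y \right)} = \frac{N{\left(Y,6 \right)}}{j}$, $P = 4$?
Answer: $- \frac{1275}{4} \approx -318.75$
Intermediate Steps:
$S{\left(j,Y \right)} = \frac{1}{j}$ ($S{\left(j,Y \right)} = 1 \frac{1}{j} = \frac{1}{j}$)
$G{\left(u,H \right)} = \frac{1}{4} - u$
$85 \left(\left(5 - 3\right) \left(-2\right) + G{\left(0,7 \right)}\right) = 85 \left(\left(5 - 3\right) \left(-2\right) + \left(\frac{1}{4} - 0\right)\right) = 85 \left(2 \left(-2\right) + \left(\frac{1}{4} + 0\right)\right) = 85 \left(-4 + \frac{1}{4}\right) = 85 \left(- \frac{15}{4}\right) = - \frac{1275}{4}$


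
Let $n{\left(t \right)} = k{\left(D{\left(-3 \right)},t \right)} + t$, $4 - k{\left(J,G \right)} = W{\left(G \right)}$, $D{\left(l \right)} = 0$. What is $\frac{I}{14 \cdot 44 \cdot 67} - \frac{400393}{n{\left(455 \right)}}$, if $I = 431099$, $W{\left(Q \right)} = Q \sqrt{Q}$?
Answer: $\frac{2186460128635}{176317161944} + \frac{182178815 \sqrt{455}}{93985694} \approx 53.747$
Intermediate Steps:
$W{\left(Q \right)} = Q^{\frac{3}{2}}$
$k{\left(J,G \right)} = 4 - G^{\frac{3}{2}}$
$n{\left(t \right)} = 4 + t - t^{\frac{3}{2}}$ ($n{\left(t \right)} = \left(4 - t^{\frac{3}{2}}\right) + t = 4 + t - t^{\frac{3}{2}}$)
$\frac{I}{14 \cdot 44 \cdot 67} - \frac{400393}{n{\left(455 \right)}} = \frac{431099}{14 \cdot 44 \cdot 67} - \frac{400393}{4 + 455 - 455^{\frac{3}{2}}} = \frac{431099}{616 \cdot 67} - \frac{400393}{4 + 455 - 455 \sqrt{455}} = \frac{431099}{41272} - \frac{400393}{4 + 455 - 455 \sqrt{455}} = 431099 \cdot \frac{1}{41272} - \frac{400393}{459 - 455 \sqrt{455}} = \frac{431099}{41272} - \frac{400393}{459 - 455 \sqrt{455}}$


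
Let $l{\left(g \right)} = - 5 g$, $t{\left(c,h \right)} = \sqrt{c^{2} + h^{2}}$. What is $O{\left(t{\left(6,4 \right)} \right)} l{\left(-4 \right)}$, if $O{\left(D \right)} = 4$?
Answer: $80$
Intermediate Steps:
$O{\left(t{\left(6,4 \right)} \right)} l{\left(-4 \right)} = 4 \left(\left(-5\right) \left(-4\right)\right) = 4 \cdot 20 = 80$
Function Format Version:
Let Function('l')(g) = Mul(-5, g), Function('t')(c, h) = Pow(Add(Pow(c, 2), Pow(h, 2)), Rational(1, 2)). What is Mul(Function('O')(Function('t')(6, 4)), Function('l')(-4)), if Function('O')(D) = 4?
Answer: 80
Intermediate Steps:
Mul(Function('O')(Function('t')(6, 4)), Function('l')(-4)) = Mul(4, Mul(-5, -4)) = Mul(4, 20) = 80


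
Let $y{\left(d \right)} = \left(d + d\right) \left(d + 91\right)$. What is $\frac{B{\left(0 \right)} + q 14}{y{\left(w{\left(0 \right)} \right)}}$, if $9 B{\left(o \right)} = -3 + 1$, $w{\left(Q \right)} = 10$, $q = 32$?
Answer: $\frac{403}{1818} \approx 0.22167$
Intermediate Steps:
$B{\left(o \right)} = - \frac{2}{9}$ ($B{\left(o \right)} = \frac{-3 + 1}{9} = \frac{1}{9} \left(-2\right) = - \frac{2}{9}$)
$y{\left(d \right)} = 2 d \left(91 + d\right)$
$\frac{B{\left(0 \right)} + q 14}{y{\left(w{\left(0 \right)} \right)}} = \frac{- \frac{2}{9} + 32 \cdot 14}{2 \cdot 10 \left(91 + 10\right)} = \frac{- \frac{2}{9} + 448}{2 \cdot 10 \cdot 101} = \frac{4030}{9 \cdot 2020} = \frac{4030}{9} \cdot \frac{1}{2020} = \frac{403}{1818}$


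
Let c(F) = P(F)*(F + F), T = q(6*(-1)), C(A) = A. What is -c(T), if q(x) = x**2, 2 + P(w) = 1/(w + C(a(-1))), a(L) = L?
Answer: 4968/35 ≈ 141.94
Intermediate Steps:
P(w) = -2 + 1/(-1 + w) (P(w) = -2 + 1/(w - 1) = -2 + 1/(-1 + w))
T = 36 (T = (6*(-1))**2 = (-6)**2 = 36)
c(F) = 2*F*(3 - 2*F)/(-1 + F) (c(F) = ((3 - 2*F)/(-1 + F))*(F + F) = ((3 - 2*F)/(-1 + F))*(2*F) = 2*F*(3 - 2*F)/(-1 + F))
-c(T) = -2*36*(3 - 2*36)/(-1 + 36) = -2*36*(3 - 72)/35 = -2*36*(-69)/35 = -1*(-4968/35) = 4968/35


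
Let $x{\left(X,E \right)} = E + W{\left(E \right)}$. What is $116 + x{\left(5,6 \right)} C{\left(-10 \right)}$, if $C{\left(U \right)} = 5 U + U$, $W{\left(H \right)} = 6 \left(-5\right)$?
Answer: $1556$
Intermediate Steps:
$W{\left(H \right)} = -30$
$x{\left(X,E \right)} = -30 + E$ ($x{\left(X,E \right)} = E - 30 = -30 + E$)
$C{\left(U \right)} = 6 U$
$116 + x{\left(5,6 \right)} C{\left(-10 \right)} = 116 + \left(-30 + 6\right) 6 \left(-10\right) = 116 - -1440 = 116 + 1440 = 1556$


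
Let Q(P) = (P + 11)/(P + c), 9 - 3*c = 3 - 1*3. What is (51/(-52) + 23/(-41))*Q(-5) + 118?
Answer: 261437/2132 ≈ 122.63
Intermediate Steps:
c = 3 (c = 3 - (3 - 1*3)/3 = 3 - (3 - 3)/3 = 3 - 1/3*0 = 3 + 0 = 3)
Q(P) = (11 + P)/(3 + P) (Q(P) = (P + 11)/(P + 3) = (11 + P)/(3 + P))
(51/(-52) + 23/(-41))*Q(-5) + 118 = (51/(-52) + 23/(-41))*((11 - 5)/(3 - 5)) + 118 = (51*(-1/52) + 23*(-1/41))*(6/(-2)) + 118 = (-51/52 - 23/41)*(-1/2*6) + 118 = -3287/2132*(-3) + 118 = 9861/2132 + 118 = 261437/2132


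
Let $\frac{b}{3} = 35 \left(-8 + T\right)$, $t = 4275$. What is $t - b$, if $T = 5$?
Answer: $4590$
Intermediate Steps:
$b = -315$ ($b = 3 \cdot 35 \left(-8 + 5\right) = 3 \cdot 35 \left(-3\right) = 3 \left(-105\right) = -315$)
$t - b = 4275 - -315 = 4275 + 315 = 4590$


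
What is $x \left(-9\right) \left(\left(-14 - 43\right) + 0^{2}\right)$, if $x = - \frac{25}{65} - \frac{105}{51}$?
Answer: $- \frac{277020}{221} \approx -1253.5$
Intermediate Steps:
$x = - \frac{540}{221}$ ($x = \left(-25\right) \frac{1}{65} - \frac{35}{17} = - \frac{5}{13} - \frac{35}{17} = - \frac{540}{221} \approx -2.4434$)
$x \left(-9\right) \left(\left(-14 - 43\right) + 0^{2}\right) = \left(- \frac{540}{221}\right) \left(-9\right) \left(\left(-14 - 43\right) + 0^{2}\right) = \frac{4860 \left(\left(-14 - 43\right) + 0\right)}{221} = \frac{4860 \left(-57 + 0\right)}{221} = \frac{4860}{221} \left(-57\right) = - \frac{277020}{221}$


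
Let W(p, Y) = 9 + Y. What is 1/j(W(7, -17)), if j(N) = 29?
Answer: 1/29 ≈ 0.034483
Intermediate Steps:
1/j(W(7, -17)) = 1/29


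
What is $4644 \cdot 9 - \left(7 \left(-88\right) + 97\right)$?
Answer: $42315$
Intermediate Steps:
$4644 \cdot 9 - \left(7 \left(-88\right) + 97\right) = 41796 - \left(-616 + 97\right) = 41796 - -519 = 41796 + 519 = 42315$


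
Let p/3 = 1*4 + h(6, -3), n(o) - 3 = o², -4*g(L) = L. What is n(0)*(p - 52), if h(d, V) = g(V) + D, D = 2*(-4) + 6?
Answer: -525/4 ≈ -131.25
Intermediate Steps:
g(L) = -L/4
D = -2 (D = -8 + 6 = -2)
n(o) = 3 + o²
h(d, V) = -2 - V/4 (h(d, V) = -V/4 - 2 = -2 - V/4)
p = 33/4 (p = 3*(1*4 + (-2 - ¼*(-3))) = 3*(4 + (-2 + ¾)) = 3*(4 - 5/4) = 3*(11/4) = 33/4 ≈ 8.2500)
n(0)*(p - 52) = (3 + 0²)*(33/4 - 52) = (3 + 0)*(-175/4) = 3*(-175/4) = -525/4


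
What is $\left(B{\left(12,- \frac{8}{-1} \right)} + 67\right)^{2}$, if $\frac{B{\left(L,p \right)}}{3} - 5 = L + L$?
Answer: $23716$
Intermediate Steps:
$B{\left(L,p \right)} = 15 + 6 L$ ($B{\left(L,p \right)} = 15 + 3 \left(L + L\right) = 15 + 3 \cdot 2 L = 15 + 6 L$)
$\left(B{\left(12,- \frac{8}{-1} \right)} + 67\right)^{2} = \left(\left(15 + 6 \cdot 12\right) + 67\right)^{2} = \left(\left(15 + 72\right) + 67\right)^{2} = \left(87 + 67\right)^{2} = 154^{2} = 23716$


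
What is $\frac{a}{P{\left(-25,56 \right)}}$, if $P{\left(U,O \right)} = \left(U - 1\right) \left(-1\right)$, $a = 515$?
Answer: $\frac{515}{26} \approx 19.808$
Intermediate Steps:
$P{\left(U,O \right)} = 1 - U$ ($P{\left(U,O \right)} = \left(-1 + U\right) \left(-1\right) = 1 - U$)
$\frac{a}{P{\left(-25,56 \right)}} = \frac{515}{1 - -25} = \frac{515}{1 + 25} = \frac{515}{26}$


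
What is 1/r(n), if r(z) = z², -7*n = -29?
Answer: 49/841 ≈ 0.058264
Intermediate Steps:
n = 29/7 (n = -⅐*(-29) = 29/7 ≈ 4.1429)
1/r(n) = 1/((29/7)²) = 1/(841/49) = 49/841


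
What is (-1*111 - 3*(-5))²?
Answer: 9216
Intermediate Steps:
(-1*111 - 3*(-5))² = (-111 + 15)² = (-96)² = 9216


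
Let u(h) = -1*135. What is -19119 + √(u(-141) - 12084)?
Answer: -19119 + I*√12219 ≈ -19119.0 + 110.54*I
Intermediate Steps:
u(h) = -135
-19119 + √(u(-141) - 12084) = -19119 + √(-135 - 12084) = -19119 + √(-12219) = -19119 + I*√12219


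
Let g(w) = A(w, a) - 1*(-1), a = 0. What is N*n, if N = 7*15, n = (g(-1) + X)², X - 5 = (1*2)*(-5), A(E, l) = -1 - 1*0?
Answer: 2625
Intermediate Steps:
A(E, l) = -1 (A(E, l) = -1 + 0 = -1)
X = -5 (X = 5 + (1*2)*(-5) = 5 + 2*(-5) = 5 - 10 = -5)
g(w) = 0 (g(w) = -1 - 1*(-1) = -1 + 1 = 0)
n = 25 (n = (0 - 5)² = (-5)² = 25)
N = 105
N*n = 105*25 = 2625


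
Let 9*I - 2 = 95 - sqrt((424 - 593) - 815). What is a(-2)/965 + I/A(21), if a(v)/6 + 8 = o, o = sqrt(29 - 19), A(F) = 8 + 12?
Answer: 16993/34740 + 6*sqrt(10)/965 - I*sqrt(246)/90 ≈ 0.50881 - 0.17427*I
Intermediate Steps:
A(F) = 20
o = sqrt(10) ≈ 3.1623
a(v) = -48 + 6*sqrt(10)
I = 97/9 - 2*I*sqrt(246)/9 (I = 2/9 + (95 - sqrt((424 - 593) - 815))/9 = 2/9 + (95 - sqrt(-169 - 815))/9 = 2/9 + (95 - sqrt(-984))/9 = 2/9 + (95 - 2*I*sqrt(246))/9 = 2/9 + (95/9 - 2*I*sqrt(246)/9) = 97/9 - 2*I*sqrt(246)/9 ≈ 10.778 - 3.4854*I)
a(-2)/965 + I/A(21) = (-48 + 6*sqrt(10))/965 + (97/9 - 2*I*sqrt(246)/9)/20 = (-48 + 6*sqrt(10))*(1/965) + (97/9 - 2*I*sqrt(246)/9)*(1/20) = (-48/965 + 6*sqrt(10)/965) + (97/180 - I*sqrt(246)/90) = 16993/34740 + 6*sqrt(10)/965 - I*sqrt(246)/90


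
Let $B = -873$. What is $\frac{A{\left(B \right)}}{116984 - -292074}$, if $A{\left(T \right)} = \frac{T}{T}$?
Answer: $\frac{1}{409058} \approx 2.4446 \cdot 10^{-6}$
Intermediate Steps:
$A{\left(T \right)} = 1$
$\frac{A{\left(B \right)}}{116984 - -292074} = 1 \frac{1}{116984 - -292074} = 1 \frac{1}{116984 + 292074} = 1 \cdot \frac{1}{409058} = \frac{1}{409058}$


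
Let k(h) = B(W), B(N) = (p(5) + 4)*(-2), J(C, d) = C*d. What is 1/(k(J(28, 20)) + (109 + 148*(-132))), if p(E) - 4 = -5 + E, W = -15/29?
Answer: -1/19443 ≈ -5.1432e-5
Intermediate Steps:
W = -15/29 (W = -15*1/29 = -15/29 ≈ -0.51724)
p(E) = -1 + E (p(E) = 4 + (-5 + E) = -1 + E)
B(N) = -16 (B(N) = ((-1 + 5) + 4)*(-2) = (4 + 4)*(-2) = 8*(-2) = -16)
k(h) = -16
1/(k(J(28, 20)) + (109 + 148*(-132))) = 1/(-16 + (109 + 148*(-132))) = 1/(-16 + (109 - 19536)) = 1/(-16 - 19427) = 1/(-19443) = -1/19443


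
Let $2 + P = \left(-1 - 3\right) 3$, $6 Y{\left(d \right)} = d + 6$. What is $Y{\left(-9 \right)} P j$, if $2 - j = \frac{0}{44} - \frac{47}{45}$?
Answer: $\frac{959}{45} \approx 21.311$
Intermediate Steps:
$Y{\left(d \right)} = 1 + \frac{d}{6}$ ($Y{\left(d \right)} = \frac{d + 6}{6} = \frac{6 + d}{6} = 1 + \frac{d}{6}$)
$j = \frac{137}{45}$ ($j = 2 - \left(\frac{0}{44} - \frac{47}{45}\right) = 2 - \left(0 \cdot \frac{1}{44} - \frac{47}{45}\right) = 2 - \left(0 - \frac{47}{45}\right) = 2 - - \frac{47}{45} = 2 + \frac{47}{45} = \frac{137}{45} \approx 3.0444$)
$P = -14$ ($P = -2 + \left(-1 - 3\right) 3 = -2 - 12 = -14$)
$Y{\left(-9 \right)} P j = \left(1 + \frac{1}{6} \left(-9\right)\right) \left(-14\right) \frac{137}{45} = \left(1 - \frac{3}{2}\right) \left(-14\right) \frac{137}{45} = \left(- \frac{1}{2}\right) \left(-14\right) \frac{137}{45} = 7 \cdot \frac{137}{45} = \frac{959}{45}$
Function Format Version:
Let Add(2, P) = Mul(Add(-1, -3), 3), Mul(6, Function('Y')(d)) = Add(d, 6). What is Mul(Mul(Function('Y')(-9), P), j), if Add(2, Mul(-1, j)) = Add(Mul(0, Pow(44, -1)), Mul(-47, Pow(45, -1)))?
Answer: Rational(959, 45) ≈ 21.311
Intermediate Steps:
Function('Y')(d) = Add(1, Mul(Rational(1, 6), d)) (Function('Y')(d) = Mul(Rational(1, 6), Add(d, 6)) = Mul(Rational(1, 6), Add(6, d)) = Add(1, Mul(Rational(1, 6), d)))
j = Rational(137, 45) (j = Add(2, Mul(-1, Add(Mul(0, Pow(44, -1)), Mul(-47, Pow(45, -1))))) = Add(2, Mul(-1, Add(Mul(0, Rational(1, 44)), Mul(-47, Rational(1, 45))))) = Add(2, Mul(-1, Add(0, Rational(-47, 45)))) = Add(2, Mul(-1, Rational(-47, 45))) = Add(2, Rational(47, 45)) = Rational(137, 45) ≈ 3.0444)
P = -14 (P = Add(-2, Mul(Add(-1, -3), 3)) = Add(-2, Mul(-4, 3)) = Add(-2, -12) = -14)
Mul(Mul(Function('Y')(-9), P), j) = Mul(Mul(Add(1, Mul(Rational(1, 6), -9)), -14), Rational(137, 45)) = Mul(Mul(Add(1, Rational(-3, 2)), -14), Rational(137, 45)) = Mul(Mul(Rational(-1, 2), -14), Rational(137, 45)) = Mul(7, Rational(137, 45)) = Rational(959, 45)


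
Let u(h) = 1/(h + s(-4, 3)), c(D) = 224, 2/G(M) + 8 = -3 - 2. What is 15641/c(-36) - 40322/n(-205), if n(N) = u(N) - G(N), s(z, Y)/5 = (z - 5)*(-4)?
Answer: -2934862883/8288 ≈ -3.5411e+5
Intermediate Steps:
G(M) = -2/13 (G(M) = 2/(-8 + (-3 - 2)) = 2/(-8 - 5) = 2/(-13) = 2*(-1/13) = -2/13)
s(z, Y) = 100 - 20*z (s(z, Y) = 5*((z - 5)*(-4)) = 5*((-5 + z)*(-4)) = 5*(20 - 4*z) = 100 - 20*z)
u(h) = 1/(180 + h) (u(h) = 1/(h + (100 - 20*(-4))) = 1/(h + (100 + 80)) = 1/(h + 180) = 1/(180 + h))
n(N) = 2/13 + 1/(180 + N) (n(N) = 1/(180 + N) - 1*(-2/13) = 1/(180 + N) + 2/13 = 2/13 + 1/(180 + N))
15641/c(-36) - 40322/n(-205) = 15641/224 - 40322*13*(180 - 205)/(373 + 2*(-205)) = 15641*(1/224) - 40322*(-325/(373 - 410)) = 15641/224 - 40322/((1/13)*(-1/25)*(-37)) = 15641/224 - 40322/37/325 = 15641/224 - 40322*325/37 = 15641/224 - 13104650/37 = -2934862883/8288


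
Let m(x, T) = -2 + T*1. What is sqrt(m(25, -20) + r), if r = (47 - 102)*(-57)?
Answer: sqrt(3113) ≈ 55.794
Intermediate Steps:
m(x, T) = -2 + T
r = 3135 (r = -55*(-57) = 3135)
sqrt(m(25, -20) + r) = sqrt((-2 - 20) + 3135) = sqrt(-22 + 3135) = sqrt(3113)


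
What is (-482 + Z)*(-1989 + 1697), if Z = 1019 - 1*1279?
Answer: 216664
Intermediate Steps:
Z = -260 (Z = 1019 - 1279 = -260)
(-482 + Z)*(-1989 + 1697) = (-482 - 260)*(-1989 + 1697) = -742*(-292) = 216664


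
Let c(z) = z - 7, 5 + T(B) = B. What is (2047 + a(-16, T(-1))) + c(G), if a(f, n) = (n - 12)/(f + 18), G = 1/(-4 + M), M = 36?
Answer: 64993/32 ≈ 2031.0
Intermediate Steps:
T(B) = -5 + B
G = 1/32 (G = 1/(-4 + 36) = 1/32 ≈ 0.031250)
c(z) = -7 + z
a(f, n) = (-12 + n)/(18 + f)
(2047 + a(-16, T(-1))) + c(G) = (2047 + (-12 + (-5 - 1))/(18 - 16)) + (-7 + 1/32) = (2047 + (-12 - 6)/2) - 223/32 = (2047 + (1/2)*(-18)) - 223/32 = (2047 - 9) - 223/32 = 2038 - 223/32 = 64993/32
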